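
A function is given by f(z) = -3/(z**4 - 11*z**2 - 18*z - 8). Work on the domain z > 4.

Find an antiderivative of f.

Factor the denominator ((z - 4)*(z + 1)**2*(z + 2)) and decompose: f = 1/(2*(z + 2)) - 12/(25*(z + 1)) + 3/(5*(z + 1)**2) - 1/(50*(z - 4)); each piece integrates to a log, atan, or power term.
Check: d/dz[-log(z - 4)/50 - 12*log(z + 1)/25 + log(z + 2)/2 - 3/(5*z + 5)] = -3/(z**4 - 11*z**2 - 18*z - 8) = f(z).

An antiderivative is F(z) = -log(z - 4)/50 - 12*log(z + 1)/25 + log(z + 2)/2 - 3/(5*z + 5).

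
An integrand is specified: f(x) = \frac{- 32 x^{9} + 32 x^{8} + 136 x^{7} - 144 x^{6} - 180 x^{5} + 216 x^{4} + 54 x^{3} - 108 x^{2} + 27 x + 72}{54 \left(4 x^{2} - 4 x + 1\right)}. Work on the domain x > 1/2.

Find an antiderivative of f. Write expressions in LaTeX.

An antiderivative F(x) passes only if d/dx[F] lands on f(x) exactly.
Check: d/dx[\frac{- 32 x^{9} + 16 x^{8} + 192 x^{7} - 96 x^{6} - 432 x^{5} + 216 x^{4} + 432 x^{3} - 216 x^{2} - 162 x - 495}{1728 x - 864}] = \frac{- 32 x^{9} + 32 x^{8} + 136 x^{7} - 144 x^{6} - 180 x^{5} + 216 x^{4} + 54 x^{3} - 108 x^{2} + 27 x + 72}{216 x^{2} - 216 x + 54}, which equals f(x).

An antiderivative is F(x) = \frac{- 32 x^{9} + 16 x^{8} + 192 x^{7} - 96 x^{6} - 432 x^{5} + 216 x^{4} + 432 x^{3} - 216 x^{2} - 162 x - 495}{1728 x - 864}.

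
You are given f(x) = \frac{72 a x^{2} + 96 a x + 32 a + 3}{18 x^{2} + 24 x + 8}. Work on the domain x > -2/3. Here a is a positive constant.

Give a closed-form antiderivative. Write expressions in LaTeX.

An antiderivative is F(x) = 4 a x - \frac{1}{6 x + 4}.

Any candidate F(x) must reproduce f(x) exactly when differentiated.
Check: d/dx[4 a x - \frac{1}{6 x + 4}] = \frac{72 a x^{2} + 96 a x + 32 a + 3}{18 x^{2} + 24 x + 8} = f(x).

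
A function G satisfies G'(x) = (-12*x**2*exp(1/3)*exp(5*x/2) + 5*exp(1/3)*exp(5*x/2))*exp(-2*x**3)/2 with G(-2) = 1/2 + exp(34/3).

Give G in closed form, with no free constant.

G(x) = exp(1/3)*exp(5*x/2)*exp(-2*x**3) + 1/2

The substitution u = -2*x**3 + 5*x/2 + 1/3 works: G'(x) is exactly (dG/du)*(du/dx) for that inner function.
A general antiderivative is exp(-2*x**3 + 5*x/2 + 1/3) + C.
The condition gives C = 1/2 + exp(34/3) - (exp(34/3)) = 1/2.
So G(x) = exp(1/3)*exp(5*x/2)*exp(-2*x**3) + 1/2.
Check: d/dx[exp(1/3)*exp(5*x/2)*exp(-2*x**3) + 1/2] = (-12*x**2*exp(1/3)*exp(5*x/2) + 5*exp(1/3)*exp(5*x/2))*exp(-2*x**3)/2 = G'(x).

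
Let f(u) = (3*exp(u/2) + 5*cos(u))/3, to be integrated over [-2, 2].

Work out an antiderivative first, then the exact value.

Antiderivative: F(u) = (6*exp(u/2) + 5*sin(u))/3; value = -2*exp(-1) + 10*sin(2)/3 + 2*exp(1)

A first test for any F(u): its u-derivative must equal f(u) identically.
F(u) = (6*exp(u/2) + 5*sin(u))/3 is an antiderivative of f.
Check: d/du[(6*exp(u/2) + 5*sin(u))/3] = exp(u/2) + 5*cos(u)/3, which equals f(u).
F(2) = 5*sin(2)/3 + 2*exp(1); F(-2) = -5*sin(2)/3 + 2*exp(-1).
Integral = F(2) - F(-2) = -2*exp(-1) + 10*sin(2)/3 + 2*exp(1).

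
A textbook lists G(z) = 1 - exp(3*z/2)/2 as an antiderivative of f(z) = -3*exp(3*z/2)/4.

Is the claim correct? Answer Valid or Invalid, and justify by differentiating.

Valid - differentiating G returns exactly f.

d/dz[G] = -3*exp(3*z/2)/4
This equals f(z) exactly, so the claim holds.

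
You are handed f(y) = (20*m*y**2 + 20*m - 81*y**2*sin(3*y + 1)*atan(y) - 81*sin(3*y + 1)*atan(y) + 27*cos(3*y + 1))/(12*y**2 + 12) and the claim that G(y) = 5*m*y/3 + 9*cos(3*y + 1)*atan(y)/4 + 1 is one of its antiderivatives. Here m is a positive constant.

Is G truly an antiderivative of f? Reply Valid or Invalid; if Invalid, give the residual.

d/dy[G] = (20*m*y**2 + 20*m - 81*y**2*sin(3*y + 1)*atan(y) - 81*sin(3*y + 1)*atan(y) + 27*cos(3*y + 1))/(12*y**2 + 12)
This equals f(y) exactly, so the claim holds.

Valid. The derivative of G reproduces f.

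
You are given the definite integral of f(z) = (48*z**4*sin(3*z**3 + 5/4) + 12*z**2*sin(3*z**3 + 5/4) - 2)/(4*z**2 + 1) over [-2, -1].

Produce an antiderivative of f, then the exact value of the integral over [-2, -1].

Antiderivative: F(z) = -(4*cos(3*z**3 + 5/4) + 3*atan(2*z))/3; value = -atan(4) + 4*cos(91/4)/3 - 4*cos(7/4)/3 + atan(2)

Whatever form F(z) takes, F'(z) = f(z) is non-negotiable.
F(z) = -(4*cos(3*z**3 + 5/4) + 3*atan(2*z))/3 is an antiderivative of f.
Check: d/dz[-(4*cos(3*z**3 + 5/4) + 3*atan(2*z))/3] = (48*z**4*sin(3*z**3 + 5/4) + 12*z**2*sin(3*z**3 + 5/4) - 2)/(4*z**2 + 1) = f(z).
F(-1) = -4*cos(7/4)/3 + atan(2); F(-2) = -4*cos(91/4)/3 + atan(4).
Integral = F(-1) - F(-2) = -atan(4) + 4*cos(91/4)/3 - 4*cos(7/4)/3 + atan(2).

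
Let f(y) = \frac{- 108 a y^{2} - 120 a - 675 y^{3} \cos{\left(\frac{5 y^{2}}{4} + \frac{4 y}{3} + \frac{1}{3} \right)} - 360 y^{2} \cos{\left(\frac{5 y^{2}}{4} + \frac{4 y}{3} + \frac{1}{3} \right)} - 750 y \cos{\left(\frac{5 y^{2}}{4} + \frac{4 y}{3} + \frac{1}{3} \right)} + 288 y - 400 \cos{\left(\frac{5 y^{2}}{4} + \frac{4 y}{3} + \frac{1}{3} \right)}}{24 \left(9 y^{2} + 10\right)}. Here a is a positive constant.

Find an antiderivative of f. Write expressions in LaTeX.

Check any antiderivative F(y) by computing F'(y) and comparing it with f(y).
Check: d/dy[- \frac{a y}{2} + \frac{2 \log{\left(9 y^{2} + 10 \right)}}{3} - \frac{5 \sin{\left(\frac{5 y^{2}}{4} + \frac{4 y}{3} + \frac{1}{3} \right)}}{4}] = \frac{- 108 a y^{2} - 120 a - 675 y^{3} \cos{\left(\frac{5 y^{2}}{4} + \frac{4 y}{3} + \frac{1}{3} \right)} - 360 y^{2} \cos{\left(\frac{5 y^{2}}{4} + \frac{4 y}{3} + \frac{1}{3} \right)} - 750 y \cos{\left(\frac{5 y^{2}}{4} + \frac{4 y}{3} + \frac{1}{3} \right)} + 288 y - 400 \cos{\left(\frac{5 y^{2}}{4} + \frac{4 y}{3} + \frac{1}{3} \right)}}{216 y^{2} + 240}, which equals f(y).

An antiderivative is F(y) = - \frac{a y}{2} + \frac{2 \log{\left(9 y^{2} + 10 \right)}}{3} - \frac{5 \sin{\left(\frac{5 y^{2}}{4} + \frac{4 y}{3} + \frac{1}{3} \right)}}{4}.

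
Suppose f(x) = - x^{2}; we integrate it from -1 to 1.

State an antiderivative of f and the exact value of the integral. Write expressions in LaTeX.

Antiderivative: F(x) = - \frac{x^{3}}{3}; value = - \frac{2}{3}

Recover f(x) by differentiating a candidate F(x); any mismatch rules it out.
F(x) = - \frac{x^{3}}{3} is an antiderivative of f.
Check: d/dx[- \frac{x^{3}}{3}] = - x^{2} = f(x).
F(1) = - \frac{1}{3}; F(-1) = \frac{1}{3}.
Integral = F(1) - F(-1) = - \frac{2}{3}.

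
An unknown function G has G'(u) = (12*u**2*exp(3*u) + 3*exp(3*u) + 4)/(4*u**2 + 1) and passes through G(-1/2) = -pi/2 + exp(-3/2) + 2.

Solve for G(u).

A first test for any G(u): its u-derivative must equal the given G'(u).
A general antiderivative is exp(3*u) + 2*atan(2*u) + C.
The condition gives C = -pi/2 + exp(-3/2) + 2 - (-pi/2 + exp(-3/2)) = 2.
So G(u) = exp(3*u) + 2*atan(2*u) + 2.
Check: d/du[exp(3*u) + 2*atan(2*u) + 2] = (12*u**2*exp(3*u) + 3*exp(3*u) + 4)/(4*u**2 + 1) = G'(u).

G(u) = exp(3*u) + 2*atan(2*u) + 2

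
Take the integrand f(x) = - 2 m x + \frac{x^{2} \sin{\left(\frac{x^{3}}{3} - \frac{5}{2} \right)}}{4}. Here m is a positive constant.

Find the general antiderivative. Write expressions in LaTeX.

The integrand splits into summands that can be handled one at a time.
Check: d/dx[- m x^{2} - \frac{\cos{\left(\frac{x^{3}}{3} - \frac{5}{2} \right)}}{4}] = - 2 m x + \frac{x^{2} \sin{\left(\frac{x^{3}}{3} - \frac{5}{2} \right)}}{4} = f(x).

F(x) = - m x^{2} - \frac{\cos{\left(\frac{x^{3}}{3} - \frac{5}{2} \right)}}{4} + C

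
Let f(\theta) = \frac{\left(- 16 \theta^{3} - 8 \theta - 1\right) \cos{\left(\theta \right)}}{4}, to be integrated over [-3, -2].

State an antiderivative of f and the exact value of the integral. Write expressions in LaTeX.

Differentiate the proposed F(\theta) back; it has to land on f(\theta) exactly.
F(\theta) = - 4 \theta^{3} \sin{\left(\theta \right)} - 12 \theta^{2} \cos{\left(\theta \right)} + 22 \theta \sin{\left(\theta \right)} - \frac{\sin{\left(\theta \right)}}{4} + 22 \cos{\left(\theta \right)} is an antiderivative of f.
Check: d/d\theta[- 4 \theta^{3} \sin{\left(\theta \right)} - 12 \theta^{2} \cos{\left(\theta \right)} + 22 \theta \sin{\left(\theta \right)} - \frac{\sin{\left(\theta \right)}}{4} + 22 \cos{\left(\theta \right)}] = - 4 \theta^{3} \cos{\left(\theta \right)} - 2 \theta \cos{\left(\theta \right)} - \frac{\cos{\left(\theta \right)}}{4}, which equals f(\theta).
F(-2) = - 26 \cos{\left(2 \right)} + \frac{49 \sin{\left(2 \right)}}{4}; F(-3) = - \frac{167 \sin{\left(3 \right)}}{4} - 86 \cos{\left(3 \right)}.
Integral = F(-2) - F(-3) = 86 \cos{\left(3 \right)} + \frac{167 \sin{\left(3 \right)}}{4} - 26 \cos{\left(2 \right)} + \frac{49 \sin{\left(2 \right)}}{4}.

Antiderivative: F(\theta) = - 4 \theta^{3} \sin{\left(\theta \right)} - 12 \theta^{2} \cos{\left(\theta \right)} + 22 \theta \sin{\left(\theta \right)} - \frac{\sin{\left(\theta \right)}}{4} + 22 \cos{\left(\theta \right)}; value = 86 \cos{\left(3 \right)} + \frac{167 \sin{\left(3 \right)}}{4} - 26 \cos{\left(2 \right)} + \frac{49 \sin{\left(2 \right)}}{4}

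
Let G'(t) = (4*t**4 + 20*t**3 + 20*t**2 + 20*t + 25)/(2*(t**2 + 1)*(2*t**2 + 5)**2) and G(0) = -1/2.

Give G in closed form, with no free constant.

Check a candidate G(t) by differentiating: d/dt[G] must match the given G'(t).
A general antiderivative is atan(t)/2 - 5/(4*(t**2 + 5/2)) + C.
The condition gives C = -1/2 - (-1/2) = 0.
So G(t) = atan(t)/2 - 5/(4*(t**2 + 5/2)).
Check: d/dt[atan(t)/2 - 5/(4*(t**2 + 5/2))] = (4*t**4 + 20*t**3 + 20*t**2 + 20*t + 25)/(8*t**6 + 48*t**4 + 90*t**2 + 50), which equals G'(t).

G(t) = atan(t)/2 - 5/(4*(t**2 + 5/2))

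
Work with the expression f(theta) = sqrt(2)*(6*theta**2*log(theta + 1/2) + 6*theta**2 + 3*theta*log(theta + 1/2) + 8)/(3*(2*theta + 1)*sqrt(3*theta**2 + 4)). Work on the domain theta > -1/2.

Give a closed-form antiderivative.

An antiderivative is F(theta) = sqrt(2)*sqrt(3*theta**2 + 4)*log(theta + 1/2)/3.

Recognize the product-rule pattern: f = u'v + uv' with u = 2*sqrt(3*theta**2/2 + 2)/3, v = log(theta + 1/2), so integration by parts undoes it.
Check: d/dtheta[sqrt(2)*sqrt(3*theta**2 + 4)*log(theta + 1/2)/3] = (6*sqrt(2)*theta**2*log(theta + 1/2) + 6*sqrt(2)*theta**2 + 3*sqrt(2)*theta*log(theta + 1/2) + 8*sqrt(2))/(6*theta*sqrt(3*theta**2 + 4) + 3*sqrt(3*theta**2 + 4)), which equals f(theta).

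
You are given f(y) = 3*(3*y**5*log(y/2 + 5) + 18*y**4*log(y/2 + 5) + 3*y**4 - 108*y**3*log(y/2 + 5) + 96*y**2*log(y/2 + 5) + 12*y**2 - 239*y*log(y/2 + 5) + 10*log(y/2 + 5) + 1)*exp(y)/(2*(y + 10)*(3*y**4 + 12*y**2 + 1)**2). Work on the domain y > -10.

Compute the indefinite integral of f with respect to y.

F(y) = 3*exp(y)*log(y/2 + 5)/(6*y**4 + 24*y**2 + 2) + C

Recover f(y) by differentiating a candidate F(y); any mismatch rules it out.
Check: d/dy[3*exp(y)*log(y/2 + 5)/(6*y**4 + 24*y**2 + 2)] = (9*y**5*exp(y)*log(y/2 + 5) + 54*y**4*exp(y)*log(y/2 + 5) + 9*y**4*exp(y) - 324*y**3*exp(y)*log(y/2 + 5) + 288*y**2*exp(y)*log(y/2 + 5) + 36*y**2*exp(y) - 717*y*exp(y)*log(y/2 + 5) + 30*exp(y)*log(y/2 + 5) + 3*exp(y))/(18*y**9 + 180*y**8 + 144*y**7 + 1440*y**6 + 300*y**5 + 3000*y**4 + 48*y**3 + 480*y**2 + 2*y + 20), which equals f(y).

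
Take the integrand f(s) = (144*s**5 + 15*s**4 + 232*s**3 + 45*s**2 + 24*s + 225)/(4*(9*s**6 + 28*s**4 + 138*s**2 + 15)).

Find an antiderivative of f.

Recover f(s) by differentiating a candidate F(s); any mismatch rules it out.
Check: d/ds[(4*log(s**4/3 + s**2 + 5) + 5*atan(3*s))/4] = (144*s**5 + 15*s**4 + 232*s**3 + 45*s**2 + 24*s + 225)/(36*s**6 + 112*s**4 + 552*s**2 + 60), which equals f(s).

An antiderivative is F(s) = (4*log(s**4/3 + s**2 + 5) + 5*atan(3*s))/4.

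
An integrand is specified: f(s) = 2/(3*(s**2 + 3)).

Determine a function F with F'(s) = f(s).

An antiderivative is F(s) = 2*sqrt(3)*atan(sqrt(3)*s/3)/9.

An antiderivative F(s) passes only if d/ds[F] lands on f(s) exactly.
Check: d/ds[2*sqrt(3)*atan(sqrt(3)*s/3)/9] = 2/(3*s**2 + 9), which equals f(s).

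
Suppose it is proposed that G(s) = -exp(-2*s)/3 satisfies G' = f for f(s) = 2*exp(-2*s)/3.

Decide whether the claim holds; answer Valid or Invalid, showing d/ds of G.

Valid: G'(s) = f(s).

d/ds[G] = 2*exp(-2*s)/3
This equals f(s) exactly, so the claim holds.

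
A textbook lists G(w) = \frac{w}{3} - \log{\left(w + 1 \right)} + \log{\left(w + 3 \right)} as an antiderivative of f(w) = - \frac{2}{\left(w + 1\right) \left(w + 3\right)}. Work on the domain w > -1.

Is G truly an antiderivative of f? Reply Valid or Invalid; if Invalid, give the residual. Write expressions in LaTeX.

d/dw[G] = \frac{w^{2} + 4 w - 3}{3 w^{2} + 12 w + 9}
d/dw[G] - f(w) = \frac{1}{3} != 0.

Invalid: d/dw[G] - f = \frac{1}{3}, which is not 0.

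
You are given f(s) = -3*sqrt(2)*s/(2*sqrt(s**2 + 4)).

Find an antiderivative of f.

An antiderivative is F(s) = -3*sqrt(2)*sqrt(s**2 + 4)/2.

The substitution u = s**2/2 + 2 works: f is exactly (dF/du)*(du/ds) for that inner function.
Check: d/ds[-3*sqrt(2)*sqrt(s**2 + 4)/2] = -3*sqrt(2)*s/(2*sqrt(s**2 + 4)) = f(s).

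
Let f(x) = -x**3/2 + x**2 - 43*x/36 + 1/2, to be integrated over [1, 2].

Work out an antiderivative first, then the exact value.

f matches the chain-rule pattern g'(h)*h' with inner function h(x) = -x**2/2 + 2*x/3 - 3/4; substituting u = h(x) collapses the integral.
F(x) = -x**4/8 + x**3/3 - 43*x**2/72 + x/2 is an antiderivative of f.
Check: d/dx[-x**4/8 + x**3/3 - 43*x**2/72 + x/2] = -x**3/2 + x**2 - 43*x/36 + 1/2 = f(x).
F(2) = -13/18; F(1) = 1/9.
Integral = F(2) - F(1) = -5/6.

Antiderivative: F(x) = -x**4/8 + x**3/3 - 43*x**2/72 + x/2; value = -5/6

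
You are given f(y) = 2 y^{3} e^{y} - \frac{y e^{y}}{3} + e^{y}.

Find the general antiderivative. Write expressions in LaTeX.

Recognize the product-rule pattern: f = u'v + uv' with u = 2 y^{3} - 6 y^{2} + \frac{35 y}{3} - \frac{32}{3}, v = e^{y}, so integration by parts undoes it.
Check: d/dy[2 y^{3} e^{y} - 6 y^{2} e^{y} + \frac{35 y e^{y}}{3} - \frac{32 e^{y}}{3}] = 2 y^{3} e^{y} - \frac{y e^{y}}{3} + e^{y} = f(y).

F(y) = 2 y^{3} e^{y} - 6 y^{2} e^{y} + \frac{35 y e^{y}}{3} - \frac{32 e^{y}}{3} + C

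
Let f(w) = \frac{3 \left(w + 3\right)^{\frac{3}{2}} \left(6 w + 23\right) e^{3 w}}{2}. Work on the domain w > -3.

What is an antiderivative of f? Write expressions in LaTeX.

An antiderivative is F(w) = 3 w^{2} \sqrt{w + 3} e^{3 w} + 18 w \sqrt{w + 3} e^{3 w} + 27 \sqrt{w + 3} e^{3 w}.

f has the shape u'v + uv' for u = 3 \left(w + 3\right)^{\frac{5}{2}} and v = e^{3 w} — it is the derivative of the product u*v.
Check: d/dw[3 w^{2} \sqrt{w + 3} e^{3 w} + 18 w \sqrt{w + 3} e^{3 w} + 27 \sqrt{w + 3} e^{3 w}] = \frac{18 w^{3} e^{3 w} + 177 w^{2} e^{3 w} + 576 w e^{3 w} + 621 e^{3 w}}{2 \sqrt{w + 3}}, which equals f(w).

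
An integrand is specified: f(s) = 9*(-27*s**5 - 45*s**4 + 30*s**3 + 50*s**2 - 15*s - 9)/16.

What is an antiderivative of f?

An antiderivative is F(s) = -3*(3*s**2 + 2*s - 3)**3/32.

The substitution u = 3*s**2/2 + s - 3/2 works: f is exactly (dF/du)*(du/ds) for that inner function.
Check: d/ds[-3*(3*s**2 + 2*s - 3)**3/32] = -243*s**5/16 - 405*s**4/16 + 135*s**3/8 + 225*s**2/8 - 135*s/16 - 81/16, which equals f(s).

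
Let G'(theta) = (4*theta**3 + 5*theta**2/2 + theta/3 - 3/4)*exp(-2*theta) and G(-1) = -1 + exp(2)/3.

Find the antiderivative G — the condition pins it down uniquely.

G(theta) = (-24*theta**3 - 51*theta**2 - 53*theta - 12*exp(2*theta) - 22)*exp(-2*theta)/12

G'(theta) has the shape u'v + uv' for u = -2*theta**3 - 17*theta**2/4 - 53*theta/12 - 11/6 and v = exp(-2*theta) — it is the derivative of the product u*v.
A general antiderivative is (-24*theta**3 - 51*theta**2 - 53*theta - 22)*exp(-2*theta)/12 + C.
The condition gives C = -1 + exp(2)/3 - (exp(2)/3) = -1.
So G(theta) = (-24*theta**3 - 51*theta**2 - 53*theta - 12*exp(2*theta) - 22)*exp(-2*theta)/12.
Check: d/dtheta[(-24*theta**3 - 51*theta**2 - 53*theta - 12*exp(2*theta) - 22)*exp(-2*theta)/12] = (48*theta**3 + 30*theta**2 + 4*theta - 9)*exp(-2*theta)/12, which equals G'(theta).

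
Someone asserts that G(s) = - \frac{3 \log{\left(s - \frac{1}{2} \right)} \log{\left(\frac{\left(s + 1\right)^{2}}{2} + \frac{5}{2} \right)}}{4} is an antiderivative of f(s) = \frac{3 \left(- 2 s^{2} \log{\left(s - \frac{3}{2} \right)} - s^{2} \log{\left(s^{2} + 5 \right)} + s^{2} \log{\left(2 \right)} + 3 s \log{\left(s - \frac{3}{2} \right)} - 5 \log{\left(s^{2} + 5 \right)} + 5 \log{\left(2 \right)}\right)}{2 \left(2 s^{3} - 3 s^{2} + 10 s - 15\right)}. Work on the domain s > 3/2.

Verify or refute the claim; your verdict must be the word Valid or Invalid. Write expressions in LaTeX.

d/ds[G] = \frac{- 6 s^{2} \log{\left(s - \frac{1}{2} \right)} - 3 s^{2} \log{\left(s^{2} + 2 s + 6 \right)} + 3 s^{2} \log{\left(2 \right)} - 3 s \log{\left(s - \frac{1}{2} \right)} - 6 s \log{\left(s^{2} + 2 s + 6 \right)} + 6 s \log{\left(2 \right)} + 3 \log{\left(s - \frac{1}{2} \right)} - 18 \log{\left(s^{2} + 2 s + 6 \right)} + 18 \log{\left(2 \right)}}{4 s^{3} + 6 s^{2} + 20 s - 12}
d/ds[G] - f(s) = \frac{12 s^{5} \log{\left(s - \frac{3}{2} \right)} - 12 s^{5} \log{\left(s - \frac{1}{2} \right)} + 6 s^{5} \log{\left(s^{2} + 5 \right)} - 6 s^{5} \log{\left(s^{2} + 2 s + 6 \right)} + 12 s^{4} \log{\left(s - \frac{1}{2} \right)} + 9 s^{4} \log{\left(s^{2} + 5 \right)} - 3 s^{4} \log{\left(s^{2} + 2 s + 6 \right)} - 6 s^{4} \log{\left(2 \right)} + 33 s^{3} \log{\left(s - \frac{3}{2} \right)} - 45 s^{3} \log{\left(s - \frac{1}{2} \right)} + 60 s^{3} \log{\left(s^{2} + 5 \right)} - 48 s^{3} \log{\left(s^{2} + 2 s + 6 \right)} - 12 s^{3} \log{\left(2 \right)} - 126 s^{2} \log{\left(s - \frac{3}{2} \right)} + 51 s^{2} \log{\left(s - \frac{1}{2} \right)} + 27 s^{2} \log{\left(s^{2} + 5 \right)} + 39 s^{2} \log{\left(s^{2} + 2 s + 6 \right)} - 66 s^{2} \log{\left(2 \right)} + 54 s \log{\left(s - \frac{3}{2} \right)} + 75 s \log{\left(s - \frac{1}{2} \right)} + 150 s \log{\left(s^{2} + 5 \right)} - 90 s \log{\left(s^{2} + 2 s + 6 \right)} - 60 s \log{\left(2 \right)} - 45 \log{\left(s - \frac{1}{2} \right)} - 90 \log{\left(s^{2} + 5 \right)} + 270 \log{\left(s^{2} + 2 s + 6 \right)} - 180 \log{\left(2 \right)}}{8 s^{6} + 62 s^{4} - 84 s^{3} + 146 s^{2} - 420 s + 180} != 0.

Invalid: d/ds[G] - f = \frac{12 s^{5} \log{\left(s - \frac{3}{2} \right)} - 12 s^{5} \log{\left(s - \frac{1}{2} \right)} + 6 s^{5} \log{\left(s^{2} + 5 \right)} - 6 s^{5} \log{\left(s^{2} + 2 s + 6 \right)} + 12 s^{4} \log{\left(s - \frac{1}{2} \right)} + 9 s^{4} \log{\left(s^{2} + 5 \right)} - 3 s^{4} \log{\left(s^{2} + 2 s + 6 \right)} - 6 s^{4} \log{\left(2 \right)} + 33 s^{3} \log{\left(s - \frac{3}{2} \right)} - 45 s^{3} \log{\left(s - \frac{1}{2} \right)} + 60 s^{3} \log{\left(s^{2} + 5 \right)} - 48 s^{3} \log{\left(s^{2} + 2 s + 6 \right)} - 12 s^{3} \log{\left(2 \right)} - 126 s^{2} \log{\left(s - \frac{3}{2} \right)} + 51 s^{2} \log{\left(s - \frac{1}{2} \right)} + 27 s^{2} \log{\left(s^{2} + 5 \right)} + 39 s^{2} \log{\left(s^{2} + 2 s + 6 \right)} - 66 s^{2} \log{\left(2 \right)} + 54 s \log{\left(s - \frac{3}{2} \right)} + 75 s \log{\left(s - \frac{1}{2} \right)} + 150 s \log{\left(s^{2} + 5 \right)} - 90 s \log{\left(s^{2} + 2 s + 6 \right)} - 60 s \log{\left(2 \right)} - 45 \log{\left(s - \frac{1}{2} \right)} - 90 \log{\left(s^{2} + 5 \right)} + 270 \log{\left(s^{2} + 2 s + 6 \right)} - 180 \log{\left(2 \right)}}{8 s^{6} + 62 s^{4} - 84 s^{3} + 146 s^{2} - 420 s + 180}, which is not 0.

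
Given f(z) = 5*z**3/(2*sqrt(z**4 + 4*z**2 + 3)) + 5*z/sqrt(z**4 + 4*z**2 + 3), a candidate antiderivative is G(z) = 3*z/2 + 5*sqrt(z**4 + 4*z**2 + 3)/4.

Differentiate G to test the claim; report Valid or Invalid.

d/dz[G] = (5*z**3 + 10*z + 3*sqrt(z**4 + 4*z**2 + 3))/(2*sqrt(z**4 + 4*z**2 + 3))
d/dz[G] - f(z) = 3/2 != 0.

Invalid: d/dz[G] - f = 3/2, which is not 0.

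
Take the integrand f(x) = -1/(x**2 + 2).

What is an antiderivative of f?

An antiderivative is F(x) = -sqrt(2)*atan(sqrt(2)*x/2)/2.

Whatever form F(x) takes, F'(x) = f(x) is non-negotiable.
Check: d/dx[-sqrt(2)*atan(sqrt(2)*x/2)/2] = -1/(x**2 + 2) = f(x).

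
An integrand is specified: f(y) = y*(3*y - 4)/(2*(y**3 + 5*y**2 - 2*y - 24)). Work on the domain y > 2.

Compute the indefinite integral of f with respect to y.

F(y) = log(y - 2)/15 - 39*log(y + 3)/10 + 16*log(y + 4)/3 + C

Factor the denominator (2*(y - 2)*(y + 3)*(y + 4)) and decompose: f = 16/(3*(y + 4)) - 39/(10*(y + 3)) + 1/(15*(y - 2)); each piece integrates to a log, atan, or power term.
Check: d/dy[log(y - 2)/15 - 39*log(y + 3)/10 + 16*log(y + 4)/3] = (3*y**2 - 4*y)/(2*y**3 + 10*y**2 - 4*y - 48), which equals f(y).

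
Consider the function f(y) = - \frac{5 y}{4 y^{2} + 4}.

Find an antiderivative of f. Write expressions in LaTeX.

An antiderivative is F(y) = - \frac{5 \log{\left(y^{2} + 1 \right)}}{8}.

f matches the chain-rule pattern g'(h)*h' with inner function h(y) = y^{2} + 1; substituting u = h(y) collapses the integral.
Check: d/dy[- \frac{5 \log{\left(y^{2} + 1 \right)}}{8}] = - \frac{5 y}{4 y^{2} + 4} = f(y).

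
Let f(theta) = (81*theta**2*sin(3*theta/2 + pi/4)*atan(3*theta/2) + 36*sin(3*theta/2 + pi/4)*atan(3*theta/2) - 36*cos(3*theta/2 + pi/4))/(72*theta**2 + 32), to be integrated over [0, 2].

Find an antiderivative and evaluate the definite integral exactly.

Antiderivative: F(theta) = -3*cos(3*theta/2 + pi/4)*atan(3*theta/2)/4; value = -3*cos(pi/4 + 3)*atan(3)/4

f has the shape u'v + uv' for u = -3*atan(3*theta/2)/4 and v = cos(3*theta/2 + pi/4) — it is the derivative of the product u*v.
F(theta) = -3*cos(3*theta/2 + pi/4)*atan(3*theta/2)/4 is an antiderivative of f.
Check: d/dtheta[-3*cos(3*theta/2 + pi/4)*atan(3*theta/2)/4] = (81*theta**2*sin(3*theta/2 + pi/4)*atan(3*theta/2) + 36*sin(3*theta/2 + pi/4)*atan(3*theta/2) - 36*cos(3*theta/2 + pi/4))/(72*theta**2 + 32) = f(theta).
F(2) = -3*cos(pi/4 + 3)*atan(3)/4; F(0) = 0.
Integral = F(2) - F(0) = -3*cos(pi/4 + 3)*atan(3)/4.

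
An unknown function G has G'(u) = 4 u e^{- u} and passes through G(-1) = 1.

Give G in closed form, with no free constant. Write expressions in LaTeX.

G(u) = \left(- 4 u + e^{u} - 4\right) e^{- u}

G'(u) has the shape v'r + vr' for v = - 4 u - 4 and r = e^{- u} — it is the derivative of the product v*r.
A general antiderivative is \left(- 4 u - 4\right) e^{- u} + C.
The condition gives C = 1 - (0) = 1.
So G(u) = \left(- 4 u + e^{u} - 4\right) e^{- u}.
Check: d/du[\left(- 4 u + e^{u} - 4\right) e^{- u}] = 4 u e^{- u} = G'(u).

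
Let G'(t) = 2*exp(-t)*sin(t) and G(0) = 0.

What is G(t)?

A first test for any G(t): its t-derivative must equal the given G'(t).
A general antiderivative is -exp(-t)*sin(t) - exp(-t)*cos(t) + C.
The condition gives C = 0 - (-1) = 1.
So G(t) = (exp(t) - sin(t) - cos(t))*exp(-t).
Check: d/dt[(exp(t) - sin(t) - cos(t))*exp(-t)] = 2*exp(-t)*sin(t) = G'(t).

G(t) = (exp(t) - sin(t) - cos(t))*exp(-t)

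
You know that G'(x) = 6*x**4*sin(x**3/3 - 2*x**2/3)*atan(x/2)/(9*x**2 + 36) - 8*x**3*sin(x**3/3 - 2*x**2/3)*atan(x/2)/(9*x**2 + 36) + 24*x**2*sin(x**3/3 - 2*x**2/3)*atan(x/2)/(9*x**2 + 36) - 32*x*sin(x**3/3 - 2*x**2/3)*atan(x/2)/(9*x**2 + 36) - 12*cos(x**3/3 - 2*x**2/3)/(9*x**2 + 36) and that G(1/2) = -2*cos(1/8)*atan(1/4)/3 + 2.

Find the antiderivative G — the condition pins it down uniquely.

G'(x) has the shape u'v + uv' for u = -2*atan(x/2)/3 and v = cos(x**3/3 - 2*x**2/3) — it is the derivative of the product u*v.
A general antiderivative is -2*cos(x**3/3 - 2*x**2/3)*atan(x/2)/3 + C.
The condition gives C = -2*cos(1/8)*atan(1/4)/3 + 2 - (-2*cos(1/8)*atan(1/4)/3) = 2.
So G(x) = -2*cos(x**3/3 - 2*x**2/3)*atan(x/2)/3 + 2.
Check: d/dx[-2*cos(x**3/3 - 2*x**2/3)*atan(x/2)/3 + 2] = (6*x**4*sin(x**3/3 - 2*x**2/3)*atan(x/2) - 8*x**3*sin(x**3/3 - 2*x**2/3)*atan(x/2) + 24*x**2*sin(x**3/3 - 2*x**2/3)*atan(x/2) - 32*x*sin(x**3/3 - 2*x**2/3)*atan(x/2) - 12*cos(x**3/3 - 2*x**2/3))/(9*x**2 + 36), which equals G'(x).

G(x) = -2*cos(x**3/3 - 2*x**2/3)*atan(x/2)/3 + 2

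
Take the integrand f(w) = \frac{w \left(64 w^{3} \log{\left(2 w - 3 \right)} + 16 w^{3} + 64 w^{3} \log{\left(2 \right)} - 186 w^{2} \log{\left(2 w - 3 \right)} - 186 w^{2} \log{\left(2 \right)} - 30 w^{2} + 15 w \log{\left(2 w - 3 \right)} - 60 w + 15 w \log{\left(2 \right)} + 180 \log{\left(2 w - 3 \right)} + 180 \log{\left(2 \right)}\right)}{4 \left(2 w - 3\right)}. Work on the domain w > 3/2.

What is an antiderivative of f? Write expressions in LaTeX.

f has the shape u'v + uv' for u = 2 w^{4} - \frac{15 w^{3}}{4} - \frac{15 w^{2}}{2} and v = \log{\left(4 w - 6 \right)} — it is the derivative of the product u*v.
Check: d/dw[- \frac{w^{2} \left(- 8 w^{2} + 15 w + 30\right) \log{\left(4 w - 6 \right)}}{4}] = \frac{64 w^{4} \log{\left(2 w - 3 \right)} + 16 w^{4} + 64 w^{4} \log{\left(2 \right)} - 186 w^{3} \log{\left(2 w - 3 \right)} - 186 w^{3} \log{\left(2 \right)} - 30 w^{3} + 15 w^{2} \log{\left(2 w - 3 \right)} - 60 w^{2} + 15 w^{2} \log{\left(2 \right)} + 180 w \log{\left(2 w - 3 \right)} + 180 w \log{\left(2 \right)}}{8 w - 12}, which equals f(w).

An antiderivative is F(w) = - \frac{w^{2} \left(- 8 w^{2} + 15 w + 30\right) \log{\left(4 w - 6 \right)}}{4}.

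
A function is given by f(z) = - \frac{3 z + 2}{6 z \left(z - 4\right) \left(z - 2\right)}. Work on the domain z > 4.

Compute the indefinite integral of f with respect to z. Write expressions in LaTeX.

F(z) = - \frac{\log{\left(z \right)}}{24} - \frac{7 \log{\left(z - 4 \right)}}{24} + \frac{\log{\left(z - 2 \right)}}{3} + C

The denominator factors as 6 z \left(z - 4\right) \left(z - 2\right); partial fractions split f into directly integrable pieces: \frac{1}{3 \left(z - 2\right)} - \frac{7}{24 \left(z - 4\right)} - \frac{1}{24 z}.
Check: d/dz[- \frac{\log{\left(z \right)}}{24} - \frac{7 \log{\left(z - 4 \right)}}{24} + \frac{\log{\left(z - 2 \right)}}{3}] = \frac{- 3 z - 2}{6 z^{3} - 36 z^{2} + 48 z}, which equals f(z).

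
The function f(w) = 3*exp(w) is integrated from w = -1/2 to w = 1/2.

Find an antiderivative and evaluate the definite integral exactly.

Differentiate the proposed F(w) back; it has to land on f(w) exactly.
F(w) = 3*exp(w) is an antiderivative of f.
Check: d/dw[3*exp(w)] = 3*exp(w) = f(w).
F(1/2) = 3*exp(1/2); F(-1/2) = 3*exp(-1/2).
Integral = F(1/2) - F(-1/2) = -3*exp(-1/2) + 3*exp(1/2).

Antiderivative: F(w) = 3*exp(w); value = -3*exp(-1/2) + 3*exp(1/2)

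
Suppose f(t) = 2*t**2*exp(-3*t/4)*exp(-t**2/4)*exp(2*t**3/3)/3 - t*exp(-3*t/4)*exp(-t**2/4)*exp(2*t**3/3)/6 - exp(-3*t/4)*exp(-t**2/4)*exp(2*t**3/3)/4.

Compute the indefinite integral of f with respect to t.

f matches the chain-rule pattern g'(h)*h' with inner function h(t) = 2*t**3/3 - t**2/4 - 3*t/4; substituting u = h(t) collapses the integral.
Check: d/dt[exp(2*t**3/3 - t**2/4 - 3*t/4)/3] = 2*t**2*exp(-3*t/4)*exp(-t**2/4)*exp(2*t**3/3)/3 - t*exp(-3*t/4)*exp(-t**2/4)*exp(2*t**3/3)/6 - exp(-3*t/4)*exp(-t**2/4)*exp(2*t**3/3)/4 = f(t).

F(t) = exp(2*t**3/3 - t**2/4 - 3*t/4)/3 + C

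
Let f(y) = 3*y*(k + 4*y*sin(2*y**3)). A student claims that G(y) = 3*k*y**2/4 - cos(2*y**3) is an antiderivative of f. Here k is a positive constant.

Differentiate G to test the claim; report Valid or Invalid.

d/dy[G] = 3*k*y/2 + 6*y**2*sin(2*y**3)
d/dy[G] - f(y) = -3*k*y/2 - 6*y**2*sin(2*y**3) != 0.

Invalid: d/dy[G] - f = -3*k*y/2 - 6*y**2*sin(2*y**3), which is not 0.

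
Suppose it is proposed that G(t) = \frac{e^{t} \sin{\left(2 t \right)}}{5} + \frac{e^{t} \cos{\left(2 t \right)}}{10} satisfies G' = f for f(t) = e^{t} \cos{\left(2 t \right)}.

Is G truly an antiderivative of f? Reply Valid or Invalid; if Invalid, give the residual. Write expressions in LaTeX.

Invalid: d/dt[G] - f = - \frac{e^{t} \cos{\left(2 t \right)}}{2}, which is not 0.

d/dt[G] = \frac{e^{t} \cos{\left(2 t \right)}}{2}
d/dt[G] - f(t) = - \frac{e^{t} \cos{\left(2 t \right)}}{2} != 0.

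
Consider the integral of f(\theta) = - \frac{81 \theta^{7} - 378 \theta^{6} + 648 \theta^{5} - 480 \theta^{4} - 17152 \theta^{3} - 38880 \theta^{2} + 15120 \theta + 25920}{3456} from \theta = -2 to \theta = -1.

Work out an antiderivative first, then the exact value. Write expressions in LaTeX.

Recover f(\theta) by differentiating a candidate F(\theta); any mismatch rules it out.
F(\theta) = \frac{- \theta^{4} \left(3 \theta - 4\right)^{4} + 8640 \left(2 \theta^{2} + 3 \theta - 4\right)^{2}}{27648} is an antiderivative of f.
Check: d/d\theta[\frac{- \theta^{4} \left(3 \theta - 4\right)^{4} + 8640 \left(2 \theta^{2} + 3 \theta - 4\right)^{2}}{27648}] = - \frac{3 \theta^{7}}{128} + \frac{7 \theta^{6}}{64} - \frac{3 \theta^{5}}{16} + \frac{5 \theta^{4}}{36} + \frac{134 \theta^{3}}{27} + \frac{45 \theta^{2}}{4} - \frac{35 \theta}{8} - \frac{15}{2}, which equals f(\theta).
F(-1) = \frac{213599}{27648}; F(-2) = - \frac{245}{54}.
Integral = F(-1) - F(-2) = \frac{12557}{1024}.

Antiderivative: F(\theta) = \frac{- \theta^{4} \left(3 \theta - 4\right)^{4} + 8640 \left(2 \theta^{2} + 3 \theta - 4\right)^{2}}{27648}; value = \frac{12557}{1024}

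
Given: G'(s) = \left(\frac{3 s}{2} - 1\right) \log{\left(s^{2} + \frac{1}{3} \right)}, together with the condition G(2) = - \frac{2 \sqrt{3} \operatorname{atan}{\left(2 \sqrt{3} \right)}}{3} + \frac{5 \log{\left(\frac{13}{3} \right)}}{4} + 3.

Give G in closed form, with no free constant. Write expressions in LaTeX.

Differentiate the proposed G(s) back; it has to land on the given G'(s).
A general antiderivative is - \frac{3 s^{2}}{4} + 2 s + \left(\frac{3 s^{2}}{4} - s\right) \log{\left(s^{2} + \frac{1}{3} \right)} + \frac{\log{\left(s^{2} + \frac{1}{3} \right)}}{4} - \frac{2 \sqrt{3} \operatorname{atan}{\left(\sqrt{3} s \right)}}{3} + C.
The condition gives C = - \frac{2 \sqrt{3} \operatorname{atan}{\left(2 \sqrt{3} \right)}}{3} + \frac{5 \log{\left(\frac{13}{3} \right)}}{4} + 3 - (- \frac{2 \sqrt{3} \operatorname{atan}{\left(2 \sqrt{3} \right)}}{3} + 1 + \frac{5 \log{\left(\frac{13}{3} \right)}}{4}) = 2.
So G(s) = \frac{- 9 s^{2} + 3 s \left(3 s - 4\right) \log{\left(s^{2} + \frac{1}{3} \right)} + 24 s + 3 \log{\left(s^{2} + \frac{1}{3} \right)} - 8 \sqrt{3} \operatorname{atan}{\left(\sqrt{3} s \right)} + 24}{12}.
Check: d/ds[\frac{- 9 s^{2} + 3 s \left(3 s - 4\right) \log{\left(s^{2} + \frac{1}{3} \right)} + 24 s + 3 \log{\left(s^{2} + \frac{1}{3} \right)} - 8 \sqrt{3} \operatorname{atan}{\left(\sqrt{3} s \right)} + 24}{12}] = \frac{3 s \log{\left(s^{2} + \frac{1}{3} \right)}}{2} - \log{\left(s^{2} + \frac{1}{3} \right)}, which equals G'(s).

G(s) = \frac{- 9 s^{2} + 3 s \left(3 s - 4\right) \log{\left(s^{2} + \frac{1}{3} \right)} + 24 s + 3 \log{\left(s^{2} + \frac{1}{3} \right)} - 8 \sqrt{3} \operatorname{atan}{\left(\sqrt{3} s \right)} + 24}{12}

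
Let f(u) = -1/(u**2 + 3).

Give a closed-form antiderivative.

Differentiate the proposed F(u) back; it has to land on f(u) exactly.
Check: d/du[-sqrt(3)*atan(sqrt(3)*u/3)/3] = -1/(u**2 + 3) = f(u).

An antiderivative is F(u) = -sqrt(3)*atan(sqrt(3)*u/3)/3.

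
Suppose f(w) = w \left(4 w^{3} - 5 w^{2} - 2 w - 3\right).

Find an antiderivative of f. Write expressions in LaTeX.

An antiderivative is F(w) = \frac{4 w^{5}}{5} - \frac{5 w^{4}}{4} - \frac{2 w^{3}}{3} - \frac{3 w^{2}}{2}.

Since d/dw undoes antidifferentiation here, F'(w) = f(w) is required of F(w).
Check: d/dw[\frac{4 w^{5}}{5} - \frac{5 w^{4}}{4} - \frac{2 w^{3}}{3} - \frac{3 w^{2}}{2}] = 4 w^{4} - 5 w^{3} - 2 w^{2} - 3 w, which equals f(w).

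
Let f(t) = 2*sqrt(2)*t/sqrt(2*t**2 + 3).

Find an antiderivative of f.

An antiderivative is F(t) = 2*sqrt(t**2 + 3/2).

The substitution u = t**2 + 3/2 works: f is exactly (dF/du)*(du/dt) for that inner function.
Check: d/dt[2*sqrt(t**2 + 3/2)] = 2*sqrt(2)*t/sqrt(2*t**2 + 3) = f(t).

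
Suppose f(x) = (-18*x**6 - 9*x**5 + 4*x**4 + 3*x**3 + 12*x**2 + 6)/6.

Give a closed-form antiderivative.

Any candidate F(x) must reproduce f(x) exactly when differentiated.
Check: d/dx[-x*(360*x**6 + 210*x**5 - 112*x**4 - 105*x**3 - 560*x**2 - 840)/840] = -3*x**6 - 3*x**5/2 + 2*x**4/3 + x**3/2 + 2*x**2 + 1, which equals f(x).

An antiderivative is F(x) = -x*(360*x**6 + 210*x**5 - 112*x**4 - 105*x**3 - 560*x**2 - 840)/840.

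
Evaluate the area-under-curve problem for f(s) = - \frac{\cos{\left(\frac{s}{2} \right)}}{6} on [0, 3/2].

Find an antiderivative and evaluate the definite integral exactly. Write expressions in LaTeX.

Recover f(s) by differentiating a candidate F(s); any mismatch rules it out.
F(s) = - \frac{\sin{\left(\frac{s}{2} \right)}}{3} is an antiderivative of f.
Check: d/ds[- \frac{\sin{\left(\frac{s}{2} \right)}}{3}] = - \frac{\cos{\left(\frac{s}{2} \right)}}{6} = f(s).
F(3/2) = - \frac{\sin{\left(\frac{3}{4} \right)}}{3}; F(0) = 0.
Integral = F(3/2) - F(0) = - \frac{\sin{\left(\frac{3}{4} \right)}}{3}.

Antiderivative: F(s) = - \frac{\sin{\left(\frac{s}{2} \right)}}{3}; value = - \frac{\sin{\left(\frac{3}{4} \right)}}{3}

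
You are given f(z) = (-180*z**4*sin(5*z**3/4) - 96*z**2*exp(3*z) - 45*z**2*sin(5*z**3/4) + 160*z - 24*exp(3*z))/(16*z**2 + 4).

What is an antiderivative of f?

Since d/dz undoes antidifferentiation here, F'(z) = f(z) is required of F(z).
Check: d/dz[-2*exp(3*z) + 5*log(2*z**2 + 1/2) + 3*cos(5*z**3/4)] = (-180*z**4*sin(5*z**3/4) - 96*z**2*exp(3*z) - 45*z**2*sin(5*z**3/4) + 160*z - 24*exp(3*z))/(16*z**2 + 4) = f(z).

An antiderivative is F(z) = -2*exp(3*z) + 5*log(2*z**2 + 1/2) + 3*cos(5*z**3/4).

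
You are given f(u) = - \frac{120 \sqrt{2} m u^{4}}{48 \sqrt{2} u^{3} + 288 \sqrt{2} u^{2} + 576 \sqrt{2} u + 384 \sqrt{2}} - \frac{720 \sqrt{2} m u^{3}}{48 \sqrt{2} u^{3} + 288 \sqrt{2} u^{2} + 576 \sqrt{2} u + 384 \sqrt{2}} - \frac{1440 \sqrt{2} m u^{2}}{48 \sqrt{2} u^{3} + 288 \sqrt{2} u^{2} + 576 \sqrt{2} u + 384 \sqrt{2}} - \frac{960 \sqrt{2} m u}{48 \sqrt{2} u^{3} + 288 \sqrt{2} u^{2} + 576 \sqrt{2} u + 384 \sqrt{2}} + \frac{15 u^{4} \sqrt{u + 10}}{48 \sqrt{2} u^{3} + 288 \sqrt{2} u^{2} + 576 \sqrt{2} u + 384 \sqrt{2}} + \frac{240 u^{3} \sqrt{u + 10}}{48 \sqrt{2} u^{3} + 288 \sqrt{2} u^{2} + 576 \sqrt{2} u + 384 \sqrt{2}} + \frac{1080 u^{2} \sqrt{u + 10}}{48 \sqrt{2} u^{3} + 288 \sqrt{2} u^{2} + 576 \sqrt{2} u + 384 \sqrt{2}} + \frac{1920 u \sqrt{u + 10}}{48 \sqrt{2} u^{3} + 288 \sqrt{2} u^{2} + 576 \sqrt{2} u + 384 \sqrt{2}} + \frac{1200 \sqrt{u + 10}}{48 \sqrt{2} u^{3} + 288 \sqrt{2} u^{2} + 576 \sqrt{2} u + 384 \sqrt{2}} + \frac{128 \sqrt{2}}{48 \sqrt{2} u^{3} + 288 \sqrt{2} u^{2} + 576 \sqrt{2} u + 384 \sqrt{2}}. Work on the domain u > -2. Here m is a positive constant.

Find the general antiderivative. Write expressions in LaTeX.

F(u) = - \frac{5 m u^{2}}{4} + \frac{u^{2} \sqrt{\frac{u}{2} + 5}}{8} + \frac{5 u \sqrt{\frac{u}{2} + 5}}{2} + \frac{25 \sqrt{\frac{u}{2} + 5}}{2} - \frac{4}{3 u^{2} + 12 u + 12} + C

The integrand splits into summands that can be handled one at a time.
Check: d/du[- \frac{5 m u^{2}}{4} + \frac{u^{2} \sqrt{\frac{u}{2} + 5}}{8} + \frac{5 u \sqrt{\frac{u}{2} + 5}}{2} + \frac{25 \sqrt{\frac{u}{2} + 5}}{2} - \frac{4}{3 u^{2} + 12 u + 12}] = \frac{- 120 \sqrt{2} m u^{4} \sqrt{u + 10} - 720 \sqrt{2} m u^{3} \sqrt{u + 10} - 1440 \sqrt{2} m u^{2} \sqrt{u + 10} - 960 \sqrt{2} m u \sqrt{u + 10} + 15 u^{5} + 390 u^{4} + 3480 u^{3} + 12720 u^{2} + 20400 u + 128 \sqrt{2} \sqrt{u + 10} + 12000}{48 \sqrt{2} u^{3} \sqrt{u + 10} + 288 \sqrt{2} u^{2} \sqrt{u + 10} + 576 \sqrt{2} u \sqrt{u + 10} + 384 \sqrt{2} \sqrt{u + 10}}, which equals f(u).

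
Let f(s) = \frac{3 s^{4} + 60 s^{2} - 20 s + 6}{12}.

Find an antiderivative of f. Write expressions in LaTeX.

An antiderivative is F(s) = \frac{s \left(3 s^{4} + 100 s^{2} - 50 s + 30\right)}{60}.

Differentiate the proposed F(s) back; it has to land on f(s) exactly.
Check: d/ds[\frac{s \left(3 s^{4} + 100 s^{2} - 50 s + 30\right)}{60}] = \frac{s^{4}}{4} + 5 s^{2} - \frac{5 s}{3} + \frac{1}{2}, which equals f(s).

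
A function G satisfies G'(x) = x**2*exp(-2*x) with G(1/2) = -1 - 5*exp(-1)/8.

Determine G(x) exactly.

Recognize the product-rule pattern: G'(x) = u'v + uv' with u = -x**2/2 - x/2 - 1/4, v = exp(-2*x), so integration by parts undoes it.
A general antiderivative is (-2*x**2 - 2*x - 1)*exp(-2*x)/4 + C.
The condition gives C = -1 - 5*exp(-1)/8 - (-5*exp(-1)/8) = -1.
So G(x) = (-2*x**2 - 2*x - 4*exp(2*x) - 1)*exp(-2*x)/4.
Check: d/dx[(-2*x**2 - 2*x - 4*exp(2*x) - 1)*exp(-2*x)/4] = x**2*exp(-2*x) = G'(x).

G(x) = (-2*x**2 - 2*x - 4*exp(2*x) - 1)*exp(-2*x)/4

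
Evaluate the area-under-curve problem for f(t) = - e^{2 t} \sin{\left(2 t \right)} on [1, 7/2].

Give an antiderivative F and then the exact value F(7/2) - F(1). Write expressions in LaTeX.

Antiderivative: F(t) = - \frac{e^{2 t} \sin{\left(2 t \right)}}{4} + \frac{e^{2 t} \cos{\left(2 t \right)}}{4}; value = - \frac{e^{7} \sin{\left(7 \right)}}{4} - \frac{e^{2} \cos{\left(2 \right)}}{4} + \frac{e^{2} \sin{\left(2 \right)}}{4} + \frac{e^{7} \cos{\left(7 \right)}}{4}

Differentiate the proposed F(t) back; it has to land on f(t) exactly.
F(t) = - \frac{e^{2 t} \sin{\left(2 t \right)}}{4} + \frac{e^{2 t} \cos{\left(2 t \right)}}{4} is an antiderivative of f.
Check: d/dt[- \frac{e^{2 t} \sin{\left(2 t \right)}}{4} + \frac{e^{2 t} \cos{\left(2 t \right)}}{4}] = - e^{2 t} \sin{\left(2 t \right)} = f(t).
F(7/2) = - \frac{e^{7} \sin{\left(7 \right)}}{4} + \frac{e^{7} \cos{\left(7 \right)}}{4}; F(1) = - \frac{e^{2} \sin{\left(2 \right)}}{4} + \frac{e^{2} \cos{\left(2 \right)}}{4}.
Integral = F(7/2) - F(1) = - \frac{e^{7} \sin{\left(7 \right)}}{4} - \frac{e^{2} \cos{\left(2 \right)}}{4} + \frac{e^{2} \sin{\left(2 \right)}}{4} + \frac{e^{7} \cos{\left(7 \right)}}{4}.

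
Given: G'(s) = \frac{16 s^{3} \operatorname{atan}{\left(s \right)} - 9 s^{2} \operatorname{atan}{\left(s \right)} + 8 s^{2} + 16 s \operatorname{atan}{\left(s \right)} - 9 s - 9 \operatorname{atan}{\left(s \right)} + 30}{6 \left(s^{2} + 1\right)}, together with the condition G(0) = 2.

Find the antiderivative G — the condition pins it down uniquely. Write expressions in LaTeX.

G(s) = \frac{4 s^{2} \operatorname{atan}{\left(s \right)}}{3} - \frac{3 s \operatorname{atan}{\left(s \right)}}{2} + 5 \operatorname{atan}{\left(s \right)} + 2

G'(s) has the shape u'v + uv' for u = \frac{4 s^{2}}{3} - \frac{3 s}{2} + 5 and v = \operatorname{atan}{\left(s \right)} — it is the derivative of the product u*v.
A general antiderivative is - 2 \left(- \frac{2 s^{2}}{3} + \frac{3 s}{4} - \frac{5}{2}\right) \operatorname{atan}{\left(s \right)} + C.
The condition gives C = 2 - (0) = 2.
So G(s) = \frac{4 s^{2} \operatorname{atan}{\left(s \right)}}{3} - \frac{3 s \operatorname{atan}{\left(s \right)}}{2} + 5 \operatorname{atan}{\left(s \right)} + 2.
Check: d/ds[\frac{4 s^{2} \operatorname{atan}{\left(s \right)}}{3} - \frac{3 s \operatorname{atan}{\left(s \right)}}{2} + 5 \operatorname{atan}{\left(s \right)} + 2] = \frac{16 s^{3} \operatorname{atan}{\left(s \right)} - 9 s^{2} \operatorname{atan}{\left(s \right)} + 8 s^{2} + 16 s \operatorname{atan}{\left(s \right)} - 9 s - 9 \operatorname{atan}{\left(s \right)} + 30}{6 s^{2} + 6}, which equals G'(s).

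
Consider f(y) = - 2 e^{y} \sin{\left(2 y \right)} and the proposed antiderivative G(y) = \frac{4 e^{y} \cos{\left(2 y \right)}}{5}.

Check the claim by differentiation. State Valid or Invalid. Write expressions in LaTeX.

d/dy[G] = - \frac{8 e^{y} \sin{\left(2 y \right)}}{5} + \frac{4 e^{y} \cos{\left(2 y \right)}}{5}
d/dy[G] - f(y) = \frac{2 e^{y} \sin{\left(2 y \right)}}{5} + \frac{4 e^{y} \cos{\left(2 y \right)}}{5} != 0.

Invalid: d/dy[G] - f = \frac{2 e^{y} \sin{\left(2 y \right)}}{5} + \frac{4 e^{y} \cos{\left(2 y \right)}}{5}, which is not 0.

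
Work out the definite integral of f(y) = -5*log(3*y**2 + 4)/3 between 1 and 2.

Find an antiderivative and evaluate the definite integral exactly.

Antiderivative: F(y) = -5*y*log(3*y**2 + 4)/3 + 10*y/3 - 20*sqrt(3)*atan(sqrt(3)*y/2)/9; value = -10*log(16)/3 - 20*sqrt(3)*pi/27 + 20*sqrt(3)*atan(sqrt(3)/2)/9 + 5*log(7)/3 + 10/3

An antiderivative F(y) passes only if d/dy[F] lands on f(y) exactly.
F(y) = -5*y*log(3*y**2 + 4)/3 + 10*y/3 - 20*sqrt(3)*atan(sqrt(3)*y/2)/9 is an antiderivative of f.
Check: d/dy[-5*y*log(3*y**2 + 4)/3 + 10*y/3 - 20*sqrt(3)*atan(sqrt(3)*y/2)/9] = -5*log(3*y**2 + 4)/3 = f(y).
F(2) = -10*log(16)/3 - 20*sqrt(3)*pi/27 + 20/3; F(1) = -5*log(7)/3 - 20*sqrt(3)*atan(sqrt(3)/2)/9 + 10/3.
Integral = F(2) - F(1) = -10*log(16)/3 - 20*sqrt(3)*pi/27 + 20*sqrt(3)*atan(sqrt(3)/2)/9 + 5*log(7)/3 + 10/3.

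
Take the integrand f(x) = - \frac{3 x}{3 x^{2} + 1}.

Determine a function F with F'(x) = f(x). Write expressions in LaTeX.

An antiderivative is F(x) = - \frac{\log{\left(3 x^{2} + 1 \right)}}{2}.

The substitution u = 3 x^{2} + 1 works: f is exactly (dF/du)*(du/dx) for that inner function.
Check: d/dx[- \frac{\log{\left(3 x^{2} + 1 \right)}}{2}] = - \frac{3 x}{3 x^{2} + 1} = f(x).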